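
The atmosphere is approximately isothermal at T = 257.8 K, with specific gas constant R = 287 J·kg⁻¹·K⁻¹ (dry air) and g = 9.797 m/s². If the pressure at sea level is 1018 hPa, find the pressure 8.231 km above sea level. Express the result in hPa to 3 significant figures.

Scale height: H = RT/g = 287 × 257.8 / 9.797 = 7552.2 m.
Barometric formula: P = P₀ exp(−z/H).
z/H = 8231.0/7552.2 = 1.0899; exp(−1.0899) = 0.33625.
P = 1018 × 0.33625 = 342.30 hPa.

P ≈ 342 hPa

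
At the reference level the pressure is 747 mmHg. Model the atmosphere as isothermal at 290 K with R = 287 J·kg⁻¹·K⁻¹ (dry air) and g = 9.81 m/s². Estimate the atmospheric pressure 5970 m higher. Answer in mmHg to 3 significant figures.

Scale height: H = RT/g = 287 × 290 / 9.81 = 8484.2 m.
Barometric formula: P = P₀ exp(−z/H).
z/H = 5970.0/8484.2 = 0.70366; exp(−0.70366) = 0.49477.
P = 747 × 0.49477 = 369.59 mmHg.

P ≈ 370 mmHg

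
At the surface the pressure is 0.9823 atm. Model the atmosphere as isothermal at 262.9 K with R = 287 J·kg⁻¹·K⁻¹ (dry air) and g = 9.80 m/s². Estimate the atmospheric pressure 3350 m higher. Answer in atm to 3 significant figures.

P ≈ 0.636 atm

Scale height: H = RT/g = 287 × 262.9 / 9.80 = 7699.2 m.
Barometric formula: P = P₀ exp(−z/H).
z/H = 3350.0/7699.2 = 0.43511; exp(−0.43511) = 0.64719.
P = 0.9823 × 0.64719 = 0.63573 atm.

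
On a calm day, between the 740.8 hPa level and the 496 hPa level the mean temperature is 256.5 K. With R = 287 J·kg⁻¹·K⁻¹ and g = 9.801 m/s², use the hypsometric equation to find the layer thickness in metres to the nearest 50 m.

Hypsometric equation: Δz = (R T̄/g) ln(P₁/P₂).
R T̄/g = 287 × 256.5 / 9.801 = 7511.0 m.
ln(740.8/496) = ln(1.4935) = 0.40112.
Δz = 7511.0 × 0.40112 = 3012.8 m.

Δz ≈ 3000 m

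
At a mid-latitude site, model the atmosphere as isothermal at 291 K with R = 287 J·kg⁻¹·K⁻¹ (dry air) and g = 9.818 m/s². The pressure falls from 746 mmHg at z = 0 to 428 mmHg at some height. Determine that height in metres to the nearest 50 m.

z ≈ 4750 m

Scale height: H = RT/g = 287 × 291 / 9.818 = 8506.5 m.
Invert the barometric formula: z = H ln(P₀/P).
P₀/P = 746/428 = 1.7430; ln(1.7430) = 0.55561.
z = 8506.5 × 0.55561 = 4726.3 m.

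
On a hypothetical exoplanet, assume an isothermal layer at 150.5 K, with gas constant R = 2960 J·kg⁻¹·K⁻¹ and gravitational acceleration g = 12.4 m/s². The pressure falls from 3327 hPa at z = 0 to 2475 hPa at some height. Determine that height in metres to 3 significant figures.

Scale height: H = RT/g = 2960 × 150.5 / 12.4 = 35926 m.
Invert the barometric formula: z = H ln(P₀/P).
P₀/P = 3327/2475 = 1.3442; ln(1.3442) = 0.29580.
z = 35926 × 0.29580 = 10627 m.

z ≈ 10600 m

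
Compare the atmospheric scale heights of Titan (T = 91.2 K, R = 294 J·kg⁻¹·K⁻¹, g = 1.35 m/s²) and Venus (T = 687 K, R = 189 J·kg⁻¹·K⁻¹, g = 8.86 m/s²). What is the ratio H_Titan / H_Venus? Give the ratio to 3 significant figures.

H_Titan/H_Venus ≈ 1.36

H = RT/g for each body.
H_Titan = 294 × 91.2 / 1.35 = 19861 m.
H_Venus = 189 × 687 / 8.86 = 14655 m.
H_Titan/H_Venus = 19861/14655 = 1.3552.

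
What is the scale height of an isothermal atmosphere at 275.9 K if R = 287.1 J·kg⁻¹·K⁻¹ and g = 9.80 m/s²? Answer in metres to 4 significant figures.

The scale height of an isothermal atmosphere is H = RT/g.
H = 287.1 × 275.9 / 9.80 = 79211/9.80 = 8082.8 m.

H ≈ 8083 m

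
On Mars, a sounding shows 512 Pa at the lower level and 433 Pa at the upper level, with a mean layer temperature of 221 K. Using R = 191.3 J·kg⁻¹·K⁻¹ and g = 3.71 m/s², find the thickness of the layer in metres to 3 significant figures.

Δz ≈ 1910 m

Hypsometric equation: Δz = (R T̄/g) ln(P₁/P₂).
R T̄/g = 191.3 × 221 / 3.71 = 11395 m.
ln(512/433) = ln(1.1824) = 0.16755.
Δz = 11395 × 0.16755 = 1909.2 m.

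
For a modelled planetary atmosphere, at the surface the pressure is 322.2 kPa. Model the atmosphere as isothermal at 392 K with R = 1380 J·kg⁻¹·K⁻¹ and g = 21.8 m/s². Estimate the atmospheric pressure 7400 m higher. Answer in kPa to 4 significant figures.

P ≈ 239.1 kPa

Scale height: H = RT/g = 1380 × 392 / 21.8 = 24815 m.
Barometric formula: P = P₀ exp(−z/H).
z/H = 7400.0/24815 = 0.29821; exp(−0.29821) = 0.74215.
P = 322.2 × 0.74215 = 239.12 kPa.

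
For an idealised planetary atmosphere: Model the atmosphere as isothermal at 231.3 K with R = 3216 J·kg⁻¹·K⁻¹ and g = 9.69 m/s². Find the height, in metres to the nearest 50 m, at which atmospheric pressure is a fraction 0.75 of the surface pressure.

z ≈ 22100 m

Scale height: H = RT/g = 3216 × 231.3 / 9.69 = 76766 m.
Set P/P₀ = exp(−z/H) = 0.75, so z = −H ln(0.75).
−ln(0.75) = 0.28768; z = 76766 × 0.28768 = 22084 m.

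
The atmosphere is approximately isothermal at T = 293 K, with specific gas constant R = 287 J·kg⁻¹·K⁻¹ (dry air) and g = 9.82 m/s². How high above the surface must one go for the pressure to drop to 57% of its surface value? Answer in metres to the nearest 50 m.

z ≈ 4800 m

Scale height: H = RT/g = 287 × 293 / 9.82 = 8563.2 m.
Set P/P₀ = exp(−z/H) = 0.57, so z = −H ln(0.57).
−ln(0.57) = 0.56212; z = 8563.2 × 0.56212 = 4813.5 m.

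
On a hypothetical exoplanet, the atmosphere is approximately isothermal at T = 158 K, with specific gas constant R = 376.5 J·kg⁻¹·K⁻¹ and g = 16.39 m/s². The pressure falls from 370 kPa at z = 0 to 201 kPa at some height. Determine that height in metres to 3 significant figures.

z ≈ 2210 m

Scale height: H = RT/g = 376.5 × 158 / 16.39 = 3629.5 m.
Invert the barometric formula: z = H ln(P₀/P).
P₀/P = 370/201 = 1.8408; ln(1.8408) = 0.61020.
z = 3629.5 × 0.61020 = 2214.7 m.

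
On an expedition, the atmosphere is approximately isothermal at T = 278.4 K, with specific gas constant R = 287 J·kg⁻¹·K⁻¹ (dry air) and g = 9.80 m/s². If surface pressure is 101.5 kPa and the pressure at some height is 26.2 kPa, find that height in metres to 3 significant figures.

z ≈ 11000 m

Scale height: H = RT/g = 287 × 278.4 / 9.80 = 8153.1 m.
Invert the barometric formula: z = H ln(P₀/P).
P₀/P = 101.5/26.2 = 3.8740; ln(3.8740) = 1.3543.
z = 8153.1 × 1.3543 = 11042 m.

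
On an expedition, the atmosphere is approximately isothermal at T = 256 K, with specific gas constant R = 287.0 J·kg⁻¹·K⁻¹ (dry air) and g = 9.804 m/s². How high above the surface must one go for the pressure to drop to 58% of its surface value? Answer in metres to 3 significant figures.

z ≈ 4080 m

Scale height: H = RT/g = 287.0 × 256 / 9.804 = 7494.1 m.
Set P/P₀ = exp(−z/H) = 0.58, so z = −H ln(0.58).
−ln(0.58) = 0.54473; z = 7494.1 × 0.54473 = 4082.3 m.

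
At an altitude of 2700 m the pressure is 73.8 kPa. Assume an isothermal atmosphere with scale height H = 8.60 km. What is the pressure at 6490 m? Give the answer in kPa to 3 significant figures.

P ≈ 47.5 kPa

Between two levels, P₂ = P₁ exp(−Δz/H) with Δz = z₂ − z₁.
Δz = 6490.0 − 2700.0 = 3790.0 m; Δz/H = 3790.0/8600.0 = 0.44070.
P₂ = 73.8 × exp(−0.44070) = 73.8 × 0.64359 = 47.497 kPa.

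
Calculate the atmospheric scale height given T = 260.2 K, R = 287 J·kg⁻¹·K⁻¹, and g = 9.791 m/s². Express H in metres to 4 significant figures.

H ≈ 7627 m

The scale height of an isothermal atmosphere is H = RT/g.
H = 287 × 260.2 / 9.791 = 74677/9.791 = 7627.1 m.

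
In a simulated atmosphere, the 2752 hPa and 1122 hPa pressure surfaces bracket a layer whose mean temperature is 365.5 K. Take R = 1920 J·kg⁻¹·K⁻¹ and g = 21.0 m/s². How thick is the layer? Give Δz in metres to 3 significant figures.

Δz ≈ 30000 m

Hypsometric equation: Δz = (R T̄/g) ln(P₁/P₂).
R T̄/g = 1920 × 365.5 / 21.0 = 33417 m.
ln(2752/1122) = ln(2.4528) = 0.89723.
Δz = 33417 × 0.89723 = 29983 m.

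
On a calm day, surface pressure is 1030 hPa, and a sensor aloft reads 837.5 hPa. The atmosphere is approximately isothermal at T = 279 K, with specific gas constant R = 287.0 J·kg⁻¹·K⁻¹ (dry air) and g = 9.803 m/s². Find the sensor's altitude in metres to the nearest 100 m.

Scale height: H = RT/g = 287.0 × 279 / 9.803 = 8168.2 m.
Invert the barometric formula: z = H ln(P₀/P).
P₀/P = 1030/837.5 = 1.2299; ln(1.2299) = 0.20693.
z = 8168.2 × 0.20693 = 1690.2 m.

z ≈ 1700 m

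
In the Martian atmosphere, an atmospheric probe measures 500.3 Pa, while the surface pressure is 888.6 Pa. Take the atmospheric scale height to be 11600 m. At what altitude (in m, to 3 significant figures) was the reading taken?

Invert the barometric formula: z = H ln(P₀/P).
P₀/P = 888.6/500.3 = 1.7761; ln(1.7761) = 0.57442.
z = 11600 × 0.57442 = 6663.3 m.

z ≈ 6660 m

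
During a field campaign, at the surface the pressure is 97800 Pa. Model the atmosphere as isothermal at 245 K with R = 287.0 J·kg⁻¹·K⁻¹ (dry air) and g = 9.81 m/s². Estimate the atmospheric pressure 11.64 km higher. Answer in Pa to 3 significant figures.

Scale height: H = RT/g = 287.0 × 245 / 9.81 = 7167.7 m.
Barometric formula: P = P₀ exp(−z/H).
z/H = 11640/7167.7 = 1.6240; exp(−1.6240) = 0.19711.
P = 97800 × 0.19711 = 19277 Pa.

P ≈ 19300 Pa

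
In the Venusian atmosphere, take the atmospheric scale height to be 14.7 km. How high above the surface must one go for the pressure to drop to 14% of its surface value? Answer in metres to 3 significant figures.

z ≈ 28900 m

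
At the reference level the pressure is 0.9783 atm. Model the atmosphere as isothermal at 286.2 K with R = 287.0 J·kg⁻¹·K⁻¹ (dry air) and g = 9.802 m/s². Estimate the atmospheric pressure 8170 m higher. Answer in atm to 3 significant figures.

P ≈ 0.369 atm

Scale height: H = RT/g = 287.0 × 286.2 / 9.802 = 8379.9 m.
Barometric formula: P = P₀ exp(−z/H).
z/H = 8170.0/8379.9 = 0.97495; exp(−0.97495) = 0.37721.
P = 0.9783 × 0.37721 = 0.36902 atm.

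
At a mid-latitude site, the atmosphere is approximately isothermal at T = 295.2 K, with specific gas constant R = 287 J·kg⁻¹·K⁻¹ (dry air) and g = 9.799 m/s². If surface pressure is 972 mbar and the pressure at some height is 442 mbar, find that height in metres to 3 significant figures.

Scale height: H = RT/g = 287 × 295.2 / 9.799 = 8646.0 m.
Invert the barometric formula: z = H ln(P₀/P).
P₀/P = 972/442 = 2.1991; ln(2.1991) = 0.78805.
z = 8646.0 × 0.78805 = 6813.5 m.

z ≈ 6810 m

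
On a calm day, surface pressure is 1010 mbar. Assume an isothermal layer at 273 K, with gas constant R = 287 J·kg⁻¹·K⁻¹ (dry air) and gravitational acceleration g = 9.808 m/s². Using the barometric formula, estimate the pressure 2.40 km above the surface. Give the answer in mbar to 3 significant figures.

Scale height: H = RT/g = 287 × 273 / 9.808 = 7988.5 m.
Barometric formula: P = P₀ exp(−z/H).
z/H = 2400.0/7988.5 = 0.30043; exp(−0.30043) = 0.74050.
P = 1010 × 0.74050 = 747.91 mbar.

P ≈ 748 mbar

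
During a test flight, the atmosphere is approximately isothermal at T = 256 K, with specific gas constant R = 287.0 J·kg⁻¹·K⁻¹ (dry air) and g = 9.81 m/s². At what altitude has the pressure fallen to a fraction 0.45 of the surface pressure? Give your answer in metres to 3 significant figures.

Scale height: H = RT/g = 287.0 × 256 / 9.81 = 7489.5 m.
Set P/P₀ = exp(−z/H) = 0.45, so z = −H ln(0.45).
−ln(0.45) = 0.79851; z = 7489.5 × 0.79851 = 5980.4 m.

z ≈ 5980 m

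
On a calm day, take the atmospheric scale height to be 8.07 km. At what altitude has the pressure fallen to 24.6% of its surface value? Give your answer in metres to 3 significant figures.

z ≈ 11300 m

Set P/P₀ = exp(−z/H) = 0.246, so z = −H ln(0.246).
−ln(0.246) = 1.4024; z = 8070.0 × 1.4024 = 11317 m.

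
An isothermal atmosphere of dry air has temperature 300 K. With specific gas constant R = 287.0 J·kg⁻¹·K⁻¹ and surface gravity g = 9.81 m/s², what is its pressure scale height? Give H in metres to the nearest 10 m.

The scale height of an isothermal atmosphere is H = RT/g.
H = 287.0 × 300 / 9.81 = 86100/9.81 = 8776.8 m.

H ≈ 8780 m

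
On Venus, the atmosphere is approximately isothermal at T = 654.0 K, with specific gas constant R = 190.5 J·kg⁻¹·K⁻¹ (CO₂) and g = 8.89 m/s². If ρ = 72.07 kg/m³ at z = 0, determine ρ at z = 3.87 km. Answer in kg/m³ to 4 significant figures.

ρ ≈ 54.68 kg/m³

Scale height: H = RT/g = 190.5 × 654.0 / 8.89 = 14014 m.
In an isothermal atmosphere, density decays like pressure: ρ = ρ₀ exp(−z/H).
z/H = 3870.0/14014 = 0.27615; exp(−0.27615) = 0.75870.
ρ = 72.07 × 0.75870 = 54.680 kg/m³.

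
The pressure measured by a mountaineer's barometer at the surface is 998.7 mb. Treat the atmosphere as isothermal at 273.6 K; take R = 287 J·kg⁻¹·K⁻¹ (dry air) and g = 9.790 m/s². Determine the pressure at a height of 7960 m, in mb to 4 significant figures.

P ≈ 370.2 mb

Scale height: H = RT/g = 287 × 273.6 / 9.790 = 8020.8 m.
Barometric formula: P = P₀ exp(−z/H).
z/H = 7960.0/8020.8 = 0.99242; exp(−0.99242) = 0.37068.
P = 998.7 × 0.37068 = 370.20 mb.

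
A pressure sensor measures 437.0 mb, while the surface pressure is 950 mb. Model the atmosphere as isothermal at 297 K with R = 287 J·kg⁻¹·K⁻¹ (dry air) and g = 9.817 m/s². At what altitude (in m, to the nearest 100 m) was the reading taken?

Scale height: H = RT/g = 287 × 297 / 9.817 = 8682.8 m.
Invert the barometric formula: z = H ln(P₀/P).
P₀/P = 950/437.0 = 2.1739; ln(2.1739) = 0.77652.
z = 8682.8 × 0.77652 = 6742.4 m.

z ≈ 6700 m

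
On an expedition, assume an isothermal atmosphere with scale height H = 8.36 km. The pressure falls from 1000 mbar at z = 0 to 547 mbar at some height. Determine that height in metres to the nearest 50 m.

Invert the barometric formula: z = H ln(P₀/P).
P₀/P = 1000/547 = 1.8282; ln(1.8282) = 0.60333.
z = 8360.0 × 0.60333 = 5043.8 m.

z ≈ 5050 m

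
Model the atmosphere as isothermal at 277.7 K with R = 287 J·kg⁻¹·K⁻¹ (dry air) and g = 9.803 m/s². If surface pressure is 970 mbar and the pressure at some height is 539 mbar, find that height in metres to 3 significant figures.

z ≈ 4780 m

Scale height: H = RT/g = 287 × 277.7 / 9.803 = 8130.2 m.
Invert the barometric formula: z = H ln(P₀/P).
P₀/P = 970/539 = 1.7996; ln(1.7996) = 0.58756.
z = 8130.2 × 0.58756 = 4777.0 m.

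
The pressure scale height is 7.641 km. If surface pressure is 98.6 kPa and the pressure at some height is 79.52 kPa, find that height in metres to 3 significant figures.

Invert the barometric formula: z = H ln(P₀/P).
P₀/P = 98.6/79.52 = 1.2399; ln(1.2399) = 0.21503.
z = 7641.0 × 0.21503 = 1643.0 m.

z ≈ 1640 m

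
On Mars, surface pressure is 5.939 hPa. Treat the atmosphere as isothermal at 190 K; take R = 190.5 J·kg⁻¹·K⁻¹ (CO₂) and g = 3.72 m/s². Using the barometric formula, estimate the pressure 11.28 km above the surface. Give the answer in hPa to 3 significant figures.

Scale height: H = RT/g = 190.5 × 190 / 3.72 = 9729.8 m.
Barometric formula: P = P₀ exp(−z/H).
z/H = 11280/9729.8 = 1.1593; exp(−1.1593) = 0.31371.
P = 5.939 × 0.31371 = 1.8631 hPa.

P ≈ 1.86 hPa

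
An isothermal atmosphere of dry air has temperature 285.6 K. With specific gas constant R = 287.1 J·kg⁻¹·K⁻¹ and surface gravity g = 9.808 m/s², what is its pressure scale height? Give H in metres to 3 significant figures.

The scale height of an isothermal atmosphere is H = RT/g.
H = 287.1 × 285.6 / 9.808 = 81996/9.808 = 8360.1 m.

H ≈ 8360 m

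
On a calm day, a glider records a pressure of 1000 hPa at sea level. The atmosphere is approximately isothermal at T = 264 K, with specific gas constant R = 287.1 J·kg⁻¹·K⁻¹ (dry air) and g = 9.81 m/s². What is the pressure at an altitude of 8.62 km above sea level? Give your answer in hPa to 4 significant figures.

Scale height: H = RT/g = 287.1 × 264 / 9.81 = 7726.2 m.
Barometric formula: P = P₀ exp(−z/H).
z/H = 8620.0/7726.2 = 1.1157; exp(−1.1157) = 0.32769.
P = 1000 × 0.32769 = 327.69 hPa.

P ≈ 327.7 hPa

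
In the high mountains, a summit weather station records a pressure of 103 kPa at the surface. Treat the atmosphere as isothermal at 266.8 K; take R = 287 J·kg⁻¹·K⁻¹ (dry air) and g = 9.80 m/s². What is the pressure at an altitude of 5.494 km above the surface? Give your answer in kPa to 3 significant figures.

Scale height: H = RT/g = 287 × 266.8 / 9.80 = 7813.4 m.
Barometric formula: P = P₀ exp(−z/H).
z/H = 5494.0/7813.4 = 0.70315; exp(−0.70315) = 0.49502.
P = 103 × 0.49502 = 50.987 kPa.

P ≈ 51.0 kPa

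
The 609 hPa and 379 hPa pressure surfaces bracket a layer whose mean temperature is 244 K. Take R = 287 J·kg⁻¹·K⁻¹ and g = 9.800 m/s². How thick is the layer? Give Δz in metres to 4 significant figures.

Hypsometric equation: Δz = (R T̄/g) ln(P₁/P₂).
R T̄/g = 287 × 244 / 9.800 = 7145.7 m.
ln(609/379) = ln(1.6069) = 0.47431.
Δz = 7145.7 × 0.47431 = 3389.3 m.

Δz ≈ 3389 m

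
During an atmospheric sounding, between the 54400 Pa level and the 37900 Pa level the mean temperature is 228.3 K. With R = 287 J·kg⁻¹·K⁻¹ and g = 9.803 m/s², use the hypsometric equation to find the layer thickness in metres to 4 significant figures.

Δz ≈ 2416 m

Hypsometric equation: Δz = (R T̄/g) ln(P₁/P₂).
R T̄/g = 287 × 228.3 / 9.803 = 6683.9 m.
ln(54400/37900) = ln(1.4354) = 0.36144.
Δz = 6683.9 × 0.36144 = 2415.8 m.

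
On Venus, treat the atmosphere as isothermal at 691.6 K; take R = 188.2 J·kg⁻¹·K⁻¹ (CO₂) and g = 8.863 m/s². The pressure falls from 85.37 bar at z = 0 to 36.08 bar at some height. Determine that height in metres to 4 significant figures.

Scale height: H = RT/g = 188.2 × 691.6 / 8.863 = 14686 m.
Invert the barometric formula: z = H ln(P₀/P).
P₀/P = 85.37/36.08 = 2.3661; ln(2.3661) = 0.86124.
z = 14686 × 0.86124 = 12648 m.

z ≈ 12650 m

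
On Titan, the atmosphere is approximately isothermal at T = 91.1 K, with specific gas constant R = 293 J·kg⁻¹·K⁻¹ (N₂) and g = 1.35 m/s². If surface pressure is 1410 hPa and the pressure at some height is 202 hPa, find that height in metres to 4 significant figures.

z ≈ 38420 m

Scale height: H = RT/g = 293 × 91.1 / 1.35 = 19772 m.
Invert the barometric formula: z = H ln(P₀/P).
P₀/P = 1410/202 = 6.9802; ln(6.9802) = 1.9431.
z = 19772 × 1.9431 = 38419 m.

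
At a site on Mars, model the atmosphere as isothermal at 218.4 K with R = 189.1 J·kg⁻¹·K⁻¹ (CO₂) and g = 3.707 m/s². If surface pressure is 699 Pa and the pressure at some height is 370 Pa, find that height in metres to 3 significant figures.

z ≈ 7090 m

Scale height: H = RT/g = 189.1 × 218.4 / 3.707 = 11141 m.
Invert the barometric formula: z = H ln(P₀/P).
P₀/P = 699/370 = 1.8892; ln(1.8892) = 0.63615.
z = 11141 × 0.63615 = 7087.3 m.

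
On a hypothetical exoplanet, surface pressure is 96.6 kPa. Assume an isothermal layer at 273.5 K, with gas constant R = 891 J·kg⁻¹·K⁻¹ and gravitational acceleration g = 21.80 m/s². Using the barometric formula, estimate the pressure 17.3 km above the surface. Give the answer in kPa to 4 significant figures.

P ≈ 20.55 kPa

Scale height: H = RT/g = 891 × 273.5 / 21.80 = 11178 m.
Barometric formula: P = P₀ exp(−z/H).
z/H = 17300/11178 = 1.5477; exp(−1.5477) = 0.21274.
P = 96.6 × 0.21274 = 20.551 kPa.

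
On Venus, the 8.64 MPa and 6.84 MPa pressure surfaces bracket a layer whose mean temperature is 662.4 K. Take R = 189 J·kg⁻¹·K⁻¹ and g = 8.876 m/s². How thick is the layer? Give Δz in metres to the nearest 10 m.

Δz ≈ 3300 m

Hypsometric equation: Δz = (R T̄/g) ln(P₁/P₂).
R T̄/g = 189 × 662.4 / 8.876 = 14105 m.
ln(8.64/6.84) = ln(1.2632) = 0.23365.
Δz = 14105 × 0.23365 = 3295.6 m.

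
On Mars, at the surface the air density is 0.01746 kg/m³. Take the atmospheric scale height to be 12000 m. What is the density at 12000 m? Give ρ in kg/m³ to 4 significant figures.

ρ ≈ 0.006423 kg/m³

In an isothermal atmosphere, density decays like pressure: ρ = ρ₀ exp(−z/H).
z/H = 12000/12000 = 1.0000; exp(−1.0000) = 0.36788.
ρ = 0.01746 × 0.36788 = 0.0064232 kg/m³.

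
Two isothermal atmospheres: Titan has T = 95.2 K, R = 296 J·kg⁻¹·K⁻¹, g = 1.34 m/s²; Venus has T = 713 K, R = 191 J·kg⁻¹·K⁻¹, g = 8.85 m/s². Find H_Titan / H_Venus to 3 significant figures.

H_Titan/H_Venus ≈ 1.37

H = RT/g for each body.
H_Titan = 296 × 95.2 / 1.34 = 21029 m.
H_Venus = 191 × 713 / 8.85 = 15388 m.
H_Titan/H_Venus = 21029/15388 = 1.3666.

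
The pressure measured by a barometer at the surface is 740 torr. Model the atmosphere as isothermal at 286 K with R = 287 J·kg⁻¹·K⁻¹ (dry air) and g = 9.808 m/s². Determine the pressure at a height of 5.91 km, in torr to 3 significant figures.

Scale height: H = RT/g = 287 × 286 / 9.808 = 8368.9 m.
Barometric formula: P = P₀ exp(−z/H).
z/H = 5910.0/8368.9 = 0.70619; exp(−0.70619) = 0.49352.
P = 740 × 0.49352 = 365.20 torr.

P ≈ 365 torr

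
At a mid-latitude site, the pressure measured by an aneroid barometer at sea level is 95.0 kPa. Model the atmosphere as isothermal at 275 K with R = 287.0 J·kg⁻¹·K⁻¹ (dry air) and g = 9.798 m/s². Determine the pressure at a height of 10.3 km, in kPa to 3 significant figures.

Scale height: H = RT/g = 287.0 × 275 / 9.798 = 8055.2 m.
Barometric formula: P = P₀ exp(−z/H).
z/H = 10300/8055.2 = 1.2787; exp(−1.2787) = 0.27840.
P = 95.0 × 0.27840 = 26.448 kPa.

P ≈ 26.4 kPa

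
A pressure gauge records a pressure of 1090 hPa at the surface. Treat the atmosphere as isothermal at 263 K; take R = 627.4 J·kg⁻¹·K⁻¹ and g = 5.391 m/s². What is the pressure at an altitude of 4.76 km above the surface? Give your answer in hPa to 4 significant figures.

Scale height: H = RT/g = 627.4 × 263 / 5.391 = 30608 m.
Barometric formula: P = P₀ exp(−z/H).
z/H = 4760.0/30608 = 0.15551; exp(−0.15551) = 0.85598.
P = 1090 × 0.85598 = 933.02 hPa.

P ≈ 933.0 hPa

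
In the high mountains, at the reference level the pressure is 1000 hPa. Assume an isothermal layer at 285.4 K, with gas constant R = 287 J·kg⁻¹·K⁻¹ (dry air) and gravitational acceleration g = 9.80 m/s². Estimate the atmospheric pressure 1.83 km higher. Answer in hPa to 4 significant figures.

P ≈ 803.4 hPa

Scale height: H = RT/g = 287 × 285.4 / 9.80 = 8358.1 m.
Barometric formula: P = P₀ exp(−z/H).
z/H = 1830.0/8358.1 = 0.21895; exp(−0.21895) = 0.80336.
P = 1000 × 0.80336 = 803.36 hPa.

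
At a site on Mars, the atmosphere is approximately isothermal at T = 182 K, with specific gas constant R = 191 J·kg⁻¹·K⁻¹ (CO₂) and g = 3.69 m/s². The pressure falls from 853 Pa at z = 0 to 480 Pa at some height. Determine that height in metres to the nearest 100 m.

Scale height: H = RT/g = 191 × 182 / 3.69 = 9420.6 m.
Invert the barometric formula: z = H ln(P₀/P).
P₀/P = 853/480 = 1.7771; ln(1.7771) = 0.57498.
z = 9420.6 × 0.57498 = 5416.7 m.

z ≈ 5400 m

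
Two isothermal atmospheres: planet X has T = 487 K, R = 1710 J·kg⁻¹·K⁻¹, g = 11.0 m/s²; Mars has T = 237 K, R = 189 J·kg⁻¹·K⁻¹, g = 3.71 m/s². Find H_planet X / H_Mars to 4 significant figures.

H_planet X/H_Mars ≈ 6.270

H = RT/g for each body.
H_planet X = 1710 × 487 / 11.0 = 75706 m.
H_Mars = 189 × 237 / 3.71 = 12074 m.
H_planet X/H_Mars = 75706/12074 = 6.2702.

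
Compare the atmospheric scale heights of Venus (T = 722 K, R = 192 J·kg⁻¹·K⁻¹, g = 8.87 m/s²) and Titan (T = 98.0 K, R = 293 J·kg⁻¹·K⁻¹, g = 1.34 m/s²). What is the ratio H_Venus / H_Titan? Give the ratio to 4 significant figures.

H = RT/g for each body.
H_Venus = 192 × 722 / 8.87 = 15628 m.
H_Titan = 293 × 98.0 / 1.34 = 21428 m.
H_Venus/H_Titan = 15628/21428 = 0.72933.

H_Venus/H_Titan ≈ 0.7293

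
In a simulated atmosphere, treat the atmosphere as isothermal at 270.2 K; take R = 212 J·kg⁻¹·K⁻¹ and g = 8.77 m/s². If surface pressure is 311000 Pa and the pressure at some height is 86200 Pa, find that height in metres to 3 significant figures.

Scale height: H = RT/g = 212 × 270.2 / 8.77 = 6531.6 m.
Invert the barometric formula: z = H ln(P₀/P).
P₀/P = 311000/86200 = 3.6079; ln(3.6079) = 1.2831.
z = 6531.6 × 1.2831 = 8380.7 m.

z ≈ 8380 m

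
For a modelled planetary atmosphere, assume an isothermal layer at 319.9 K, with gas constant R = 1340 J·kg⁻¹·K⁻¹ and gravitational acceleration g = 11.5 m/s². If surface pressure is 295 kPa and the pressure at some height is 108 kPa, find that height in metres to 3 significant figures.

z ≈ 37500 m

Scale height: H = RT/g = 1340 × 319.9 / 11.5 = 37275 m.
Invert the barometric formula: z = H ln(P₀/P).
P₀/P = 295/108 = 2.7315; ln(2.7315) = 1.0049.
z = 37275 × 1.0049 = 37458 m.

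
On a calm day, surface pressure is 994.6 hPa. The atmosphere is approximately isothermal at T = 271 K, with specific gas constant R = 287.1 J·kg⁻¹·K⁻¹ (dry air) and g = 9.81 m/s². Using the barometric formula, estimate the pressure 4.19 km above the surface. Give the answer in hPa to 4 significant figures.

P ≈ 586.4 hPa

Scale height: H = RT/g = 287.1 × 271 / 9.81 = 7931.1 m.
Barometric formula: P = P₀ exp(−z/H).
z/H = 4190.0/7931.1 = 0.52830; exp(−0.52830) = 0.58961.
P = 994.6 × 0.58961 = 586.43 hPa.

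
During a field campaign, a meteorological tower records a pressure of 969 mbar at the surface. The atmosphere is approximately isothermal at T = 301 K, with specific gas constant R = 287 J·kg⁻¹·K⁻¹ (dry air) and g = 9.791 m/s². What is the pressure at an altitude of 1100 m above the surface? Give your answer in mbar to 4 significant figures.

Scale height: H = RT/g = 287 × 301 / 9.791 = 8823.1 m.
Barometric formula: P = P₀ exp(−z/H).
z/H = 1100.0/8823.1 = 0.12467; exp(−0.12467) = 0.88279.
P = 969 × 0.88279 = 855.42 mbar.

P ≈ 855.4 mbar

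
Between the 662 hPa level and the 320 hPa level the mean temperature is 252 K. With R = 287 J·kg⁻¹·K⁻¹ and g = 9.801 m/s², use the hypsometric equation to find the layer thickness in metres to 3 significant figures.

Δz ≈ 5360 m

Hypsometric equation: Δz = (R T̄/g) ln(P₁/P₂).
R T̄/g = 287 × 252 / 9.801 = 7379.2 m.
ln(662/320) = ln(2.0688) = 0.72697.
Δz = 7379.2 × 0.72697 = 5364.5 m.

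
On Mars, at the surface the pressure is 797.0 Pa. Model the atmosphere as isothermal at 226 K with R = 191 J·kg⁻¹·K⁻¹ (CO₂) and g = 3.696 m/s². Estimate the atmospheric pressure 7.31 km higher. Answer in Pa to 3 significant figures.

P ≈ 426 Pa

Scale height: H = RT/g = 191 × 226 / 3.696 = 11679 m.
Barometric formula: P = P₀ exp(−z/H).
z/H = 7310.0/11679 = 0.62591; exp(−0.62591) = 0.53477.
P = 797.0 × 0.53477 = 426.21 Pa.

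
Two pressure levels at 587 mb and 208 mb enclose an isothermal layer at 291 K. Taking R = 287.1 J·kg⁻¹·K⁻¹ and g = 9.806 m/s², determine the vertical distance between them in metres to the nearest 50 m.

Δz ≈ 8850 m

Hypsometric equation: Δz = (R T̄/g) ln(P₁/P₂).
R T̄/g = 287.1 × 291 / 9.806 = 8519.9 m.
ln(587/208) = ln(2.8221) = 1.0375.
Δz = 8519.9 × 1.0375 = 8839.4 m.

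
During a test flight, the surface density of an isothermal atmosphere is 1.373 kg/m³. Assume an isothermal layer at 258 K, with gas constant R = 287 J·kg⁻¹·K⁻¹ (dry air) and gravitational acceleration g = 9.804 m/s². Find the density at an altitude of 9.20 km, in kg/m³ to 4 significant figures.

ρ ≈ 0.4061 kg/m³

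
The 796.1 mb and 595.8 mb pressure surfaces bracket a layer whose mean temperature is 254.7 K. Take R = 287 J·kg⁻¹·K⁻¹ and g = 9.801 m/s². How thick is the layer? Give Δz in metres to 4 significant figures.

Δz ≈ 2162 m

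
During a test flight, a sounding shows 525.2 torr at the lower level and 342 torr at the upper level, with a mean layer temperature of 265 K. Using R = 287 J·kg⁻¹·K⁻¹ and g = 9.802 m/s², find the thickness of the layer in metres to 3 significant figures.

Δz ≈ 3330 m

Hypsometric equation: Δz = (R T̄/g) ln(P₁/P₂).
R T̄/g = 287 × 265 / 9.802 = 7759.1 m.
ln(525.2/342) = ln(1.5357) = 0.42899.
Δz = 7759.1 × 0.42899 = 3328.6 m.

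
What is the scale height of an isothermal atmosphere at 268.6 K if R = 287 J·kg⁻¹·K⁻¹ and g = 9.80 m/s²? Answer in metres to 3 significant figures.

The scale height of an isothermal atmosphere is H = RT/g.
H = 287 × 268.6 / 9.80 = 77088/9.80 = 7866.1 m.

H ≈ 7870 m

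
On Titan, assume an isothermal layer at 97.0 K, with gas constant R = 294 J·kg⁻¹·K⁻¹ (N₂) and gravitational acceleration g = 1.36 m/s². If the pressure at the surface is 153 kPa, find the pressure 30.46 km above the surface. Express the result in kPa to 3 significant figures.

P ≈ 35.8 kPa

Scale height: H = RT/g = 294 × 97.0 / 1.36 = 20969 m.
Barometric formula: P = P₀ exp(−z/H).
z/H = 30460/20969 = 1.4526; exp(−1.4526) = 0.23396.
P = 153 × 0.23396 = 35.796 kPa.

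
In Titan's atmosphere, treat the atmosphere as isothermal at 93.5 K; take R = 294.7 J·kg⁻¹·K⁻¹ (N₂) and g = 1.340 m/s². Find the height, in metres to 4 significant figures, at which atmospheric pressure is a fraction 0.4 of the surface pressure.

Scale height: H = RT/g = 294.7 × 93.5 / 1.340 = 20563 m.
Set P/P₀ = exp(−z/H) = 0.4, so z = −H ln(0.4).
−ln(0.4) = 0.91629; z = 20563 × 0.91629 = 18842 m.

z ≈ 18840 m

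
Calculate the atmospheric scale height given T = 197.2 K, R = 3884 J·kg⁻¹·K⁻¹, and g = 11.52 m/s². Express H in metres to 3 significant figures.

H ≈ 66500 m

The scale height of an isothermal atmosphere is H = RT/g.
H = 3884 × 197.2 / 11.52 = 765920/11.52 = 66486 m.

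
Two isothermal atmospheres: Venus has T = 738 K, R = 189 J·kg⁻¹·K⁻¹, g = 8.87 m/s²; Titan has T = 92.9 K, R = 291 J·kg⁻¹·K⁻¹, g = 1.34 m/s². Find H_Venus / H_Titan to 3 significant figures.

H = RT/g for each body.
H_Venus = 189 × 738 / 8.87 = 15725 m.
H_Titan = 291 × 92.9 / 1.34 = 20175 m.
H_Venus/H_Titan = 15725/20175 = 0.77943.

H_Venus/H_Titan ≈ 0.779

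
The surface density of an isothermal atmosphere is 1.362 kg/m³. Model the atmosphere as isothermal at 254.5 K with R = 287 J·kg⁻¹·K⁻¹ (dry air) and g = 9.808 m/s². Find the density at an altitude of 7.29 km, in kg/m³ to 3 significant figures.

ρ ≈ 0.512 kg/m³

Scale height: H = RT/g = 287 × 254.5 / 9.808 = 7447.1 m.
In an isothermal atmosphere, density decays like pressure: ρ = ρ₀ exp(−z/H).
z/H = 7290.0/7447.1 = 0.97890; exp(−0.97890) = 0.37572.
ρ = 1.362 × 0.37572 = 0.51173 kg/m³.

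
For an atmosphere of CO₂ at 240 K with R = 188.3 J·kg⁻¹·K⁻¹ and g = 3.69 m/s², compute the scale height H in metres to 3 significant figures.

The scale height of an isothermal atmosphere is H = RT/g.
H = 188.3 × 240 / 3.69 = 45192/3.69 = 12247 m.

H ≈ 12200 m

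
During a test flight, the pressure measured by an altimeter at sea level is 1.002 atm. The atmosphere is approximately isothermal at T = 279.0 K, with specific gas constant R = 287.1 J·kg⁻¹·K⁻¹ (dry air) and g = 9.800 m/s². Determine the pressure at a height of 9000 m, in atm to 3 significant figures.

P ≈ 0.333 atm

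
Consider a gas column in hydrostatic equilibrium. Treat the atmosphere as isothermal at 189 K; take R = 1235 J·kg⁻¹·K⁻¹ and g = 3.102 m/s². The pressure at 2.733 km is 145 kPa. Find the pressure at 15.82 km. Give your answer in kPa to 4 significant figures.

P ≈ 121.9 kPa

Scale height: H = RT/g = 1235 × 189 / 3.102 = 75247 m.
Between two levels, P₂ = P₁ exp(−Δz/H) with Δz = z₂ − z₁.
Δz = 15820 − 2733.0 = 13087 m; Δz/H = 13087/75247 = 0.17392.
P₂ = 145 × exp(−0.17392) = 145 × 0.84036 = 121.85 kPa.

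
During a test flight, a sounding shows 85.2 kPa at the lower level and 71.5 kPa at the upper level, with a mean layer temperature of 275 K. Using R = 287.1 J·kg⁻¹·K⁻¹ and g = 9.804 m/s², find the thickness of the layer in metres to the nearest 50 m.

Hypsometric equation: Δz = (R T̄/g) ln(P₁/P₂).
R T̄/g = 287.1 × 275 / 9.804 = 8053.1 m.
ln(85.2/71.5) = ln(1.1916) = 0.17530.
Δz = 8053.1 × 0.17530 = 1411.7 m.

Δz ≈ 1400 m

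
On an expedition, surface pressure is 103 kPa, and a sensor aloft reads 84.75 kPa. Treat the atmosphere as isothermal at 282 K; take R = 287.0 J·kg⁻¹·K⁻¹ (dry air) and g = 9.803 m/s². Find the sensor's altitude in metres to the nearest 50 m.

Scale height: H = RT/g = 287.0 × 282 / 9.803 = 8256.0 m.
Invert the barometric formula: z = H ln(P₀/P).
P₀/P = 103/84.75 = 1.2153; ln(1.2153) = 0.19499.
z = 8256.0 × 0.19499 = 1609.8 m.

z ≈ 1600 m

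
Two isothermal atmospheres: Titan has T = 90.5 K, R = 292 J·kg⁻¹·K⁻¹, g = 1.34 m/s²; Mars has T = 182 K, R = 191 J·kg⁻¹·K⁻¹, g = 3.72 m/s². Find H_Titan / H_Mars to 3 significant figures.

H_Titan/H_Mars ≈ 2.11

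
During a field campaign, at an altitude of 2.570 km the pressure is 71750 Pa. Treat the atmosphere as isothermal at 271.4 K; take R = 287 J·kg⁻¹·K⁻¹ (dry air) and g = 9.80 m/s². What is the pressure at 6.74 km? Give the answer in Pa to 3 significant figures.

Scale height: H = RT/g = 287 × 271.4 / 9.80 = 7948.1 m.
Between two levels, P₂ = P₁ exp(−Δz/H) with Δz = z₂ − z₁.
Δz = 6740.0 − 2570.0 = 4170.0 m; Δz/H = 4170.0/7948.1 = 0.52465.
P₂ = 71750 × exp(−0.52465) = 71750 × 0.59176 = 42459 Pa.

P ≈ 42500 Pa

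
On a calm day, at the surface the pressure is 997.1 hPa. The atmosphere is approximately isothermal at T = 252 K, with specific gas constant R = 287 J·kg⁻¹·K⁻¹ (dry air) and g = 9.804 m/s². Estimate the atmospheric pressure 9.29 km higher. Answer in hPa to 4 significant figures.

Scale height: H = RT/g = 287 × 252 / 9.804 = 7377.0 m.
Barometric formula: P = P₀ exp(−z/H).
z/H = 9290.0/7377.0 = 1.2593; exp(−1.2593) = 0.28385.
P = 997.1 × 0.28385 = 283.03 hPa.

P ≈ 283.0 hPa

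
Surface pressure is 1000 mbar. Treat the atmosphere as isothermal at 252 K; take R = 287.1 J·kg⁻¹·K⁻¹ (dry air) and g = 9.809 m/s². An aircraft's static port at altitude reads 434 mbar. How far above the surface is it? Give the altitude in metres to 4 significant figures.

Scale height: H = RT/g = 287.1 × 252 / 9.809 = 7375.8 m.
Invert the barometric formula: z = H ln(P₀/P).
P₀/P = 1000/434 = 2.3041; ln(2.3041) = 0.83469.
z = 7375.8 × 0.83469 = 6156.5 m.

z ≈ 6157 m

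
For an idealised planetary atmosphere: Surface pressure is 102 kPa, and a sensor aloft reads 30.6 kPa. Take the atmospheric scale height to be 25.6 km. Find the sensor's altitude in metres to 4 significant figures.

Invert the barometric formula: z = H ln(P₀/P).
P₀/P = 102/30.6 = 3.3333; ln(3.3333) = 1.2040.
z = 25600 × 1.2040 = 30822 m.

z ≈ 30820 m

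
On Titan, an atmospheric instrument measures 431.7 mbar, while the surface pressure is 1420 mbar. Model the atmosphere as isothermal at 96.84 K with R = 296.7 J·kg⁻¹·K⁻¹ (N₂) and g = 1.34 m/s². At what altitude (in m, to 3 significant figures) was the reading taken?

z ≈ 25500 m

Scale height: H = RT/g = 296.7 × 96.84 / 1.34 = 21442 m.
Invert the barometric formula: z = H ln(P₀/P).
P₀/P = 1420/431.7 = 3.2893; ln(3.2893) = 1.1907.
z = 21442 × 1.1907 = 25531 m.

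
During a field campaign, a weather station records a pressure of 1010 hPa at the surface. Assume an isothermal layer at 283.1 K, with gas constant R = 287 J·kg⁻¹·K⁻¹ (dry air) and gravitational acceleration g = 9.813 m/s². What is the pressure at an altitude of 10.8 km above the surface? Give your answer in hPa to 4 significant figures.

P ≈ 274.1 hPa

Scale height: H = RT/g = 287 × 283.1 / 9.813 = 8279.8 m.
Barometric formula: P = P₀ exp(−z/H).
z/H = 10800/8279.8 = 1.3044; exp(−1.3044) = 0.27134.
P = 1010 × 0.27134 = 274.05 hPa.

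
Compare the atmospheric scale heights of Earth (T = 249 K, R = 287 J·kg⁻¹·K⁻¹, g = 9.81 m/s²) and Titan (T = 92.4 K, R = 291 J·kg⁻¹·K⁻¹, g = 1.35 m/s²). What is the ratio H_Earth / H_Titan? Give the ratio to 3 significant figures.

H_Earth/H_Titan ≈ 0.366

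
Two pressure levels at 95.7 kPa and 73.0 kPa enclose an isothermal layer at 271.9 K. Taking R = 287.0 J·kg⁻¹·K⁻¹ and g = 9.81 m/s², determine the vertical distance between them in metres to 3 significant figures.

Δz ≈ 2150 m

Hypsometric equation: Δz = (R T̄/g) ln(P₁/P₂).
R T̄/g = 287.0 × 271.9 / 9.81 = 7954.7 m.
ln(95.7/73.0) = ln(1.3110) = 0.27079.
Δz = 7954.7 × 0.27079 = 2154.1 m.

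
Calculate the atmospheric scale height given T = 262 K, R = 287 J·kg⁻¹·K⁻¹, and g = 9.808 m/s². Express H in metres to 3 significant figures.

H ≈ 7670 m

The scale height of an isothermal atmosphere is H = RT/g.
H = 287 × 262 / 9.808 = 75194/9.808 = 7666.6 m.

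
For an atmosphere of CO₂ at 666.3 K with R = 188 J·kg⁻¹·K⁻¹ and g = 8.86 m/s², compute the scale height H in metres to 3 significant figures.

H ≈ 14100 m

The scale height of an isothermal atmosphere is H = RT/g.
H = 188 × 666.3 / 8.86 = 125260/8.86 = 14138 m.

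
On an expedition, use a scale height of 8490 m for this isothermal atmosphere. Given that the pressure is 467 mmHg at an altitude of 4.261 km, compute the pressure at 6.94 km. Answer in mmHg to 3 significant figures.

P ≈ 341 mmHg

Between two levels, P₂ = P₁ exp(−Δz/H) with Δz = z₂ − z₁.
Δz = 6940.0 − 4261.0 = 2679.0 m; Δz/H = 2679.0/8490.0 = 0.31555.
P₂ = 467 × exp(−0.31555) = 467 × 0.72939 = 340.63 mmHg.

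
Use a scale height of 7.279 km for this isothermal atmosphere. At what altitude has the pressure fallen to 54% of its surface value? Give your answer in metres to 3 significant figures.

Set P/P₀ = exp(−z/H) = 0.54, so z = −H ln(0.54).
−ln(0.54) = 0.61619; z = 7279.0 × 0.61619 = 4485.2 m.

z ≈ 4490 m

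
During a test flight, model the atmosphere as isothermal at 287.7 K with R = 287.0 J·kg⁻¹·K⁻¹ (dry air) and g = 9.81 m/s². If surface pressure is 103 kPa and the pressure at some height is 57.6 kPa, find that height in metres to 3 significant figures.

z ≈ 4890 m

Scale height: H = RT/g = 287.0 × 287.7 / 9.81 = 8416.9 m.
Invert the barometric formula: z = H ln(P₀/P).
P₀/P = 103/57.6 = 1.7882; ln(1.7882) = 0.58121.
z = 8416.9 × 0.58121 = 4892.0 m.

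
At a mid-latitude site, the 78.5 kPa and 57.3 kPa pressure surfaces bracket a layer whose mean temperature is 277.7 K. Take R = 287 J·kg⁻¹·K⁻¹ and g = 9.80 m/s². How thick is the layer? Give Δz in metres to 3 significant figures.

Δz ≈ 2560 m

Hypsometric equation: Δz = (R T̄/g) ln(P₁/P₂).
R T̄/g = 287 × 277.7 / 9.80 = 8132.6 m.
ln(78.5/57.3) = ln(1.3700) = 0.31481.
Δz = 8132.6 × 0.31481 = 2560.2 m.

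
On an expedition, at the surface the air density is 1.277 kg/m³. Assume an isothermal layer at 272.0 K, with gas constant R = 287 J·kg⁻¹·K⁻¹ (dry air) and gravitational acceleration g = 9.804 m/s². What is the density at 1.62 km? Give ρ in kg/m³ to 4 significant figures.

Scale height: H = RT/g = 287 × 272.0 / 9.804 = 7962.5 m.
In an isothermal atmosphere, density decays like pressure: ρ = ρ₀ exp(−z/H).
z/H = 1620.0/7962.5 = 0.20345; exp(−0.20345) = 0.81591.
ρ = 1.277 × 0.81591 = 1.0419 kg/m³.

ρ ≈ 1.042 kg/m³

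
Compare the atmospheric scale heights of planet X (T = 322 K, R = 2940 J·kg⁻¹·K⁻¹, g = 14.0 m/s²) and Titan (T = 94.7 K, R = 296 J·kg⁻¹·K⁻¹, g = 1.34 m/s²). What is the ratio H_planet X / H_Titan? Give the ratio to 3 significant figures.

H_planet X/H_Titan ≈ 3.23

H = RT/g for each body.
H_planet X = 2940 × 322 / 14.0 = 67620 m.
H_Titan = 296 × 94.7 / 1.34 = 20919 m.
H_planet X/H_Titan = 67620/20919 = 3.2325.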